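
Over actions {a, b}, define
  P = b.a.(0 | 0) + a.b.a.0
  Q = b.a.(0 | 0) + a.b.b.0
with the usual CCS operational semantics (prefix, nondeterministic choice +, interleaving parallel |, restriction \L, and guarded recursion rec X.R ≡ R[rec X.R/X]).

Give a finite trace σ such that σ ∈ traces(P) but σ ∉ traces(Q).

aba

LTS(P): 6 reachable states
  s0 = b.a.(0 | 0) + a.b.a.0 ⊢ —a→ s1, —b→ s2
  s1 = b.a.0 ⊢ —b→ s3
  s2 = a.(0 | 0) ⊢ —a→ s4
  s3 = a.0 ⊢ —a→ s5
  s4 = 0 | 0 ⊢ deadlocked
  s5 = 0 ⊢ deadlocked
LTS(Q): 6 reachable states
  t0 = b.a.(0 | 0) + a.b.b.0 ⊢ —a→ t1, —b→ t2
  t1 = b.b.0 ⊢ —b→ t3
  t2 = a.(0 | 0) ⊢ —a→ t4
  t3 = b.0 ⊢ —b→ t5
  t4 = 0 | 0 ⊢ deadlocked
  t5 = 0 ⊢ deadlocked
Trace ⟨aba⟩ through P, begin at {s0}:
  after a @ step 1: {s1}
  after b @ step 2: {s3}
  after a @ step 3: {s5}
  — P admits the full trace.
Trace ⟨aba⟩ through Q, begin at {t0}:
  after a @ step 1: {t1}
  after b @ step 2: {t3}
  after a @ step 3: no successor for Q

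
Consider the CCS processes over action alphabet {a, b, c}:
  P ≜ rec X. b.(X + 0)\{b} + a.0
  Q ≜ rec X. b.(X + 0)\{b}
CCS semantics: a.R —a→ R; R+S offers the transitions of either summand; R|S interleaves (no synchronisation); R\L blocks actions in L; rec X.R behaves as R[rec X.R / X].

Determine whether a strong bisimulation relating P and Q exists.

LTS(P): 4 reachable states
  s0 = rec X. b.(X + 0)\{b} + a.0 → --a--▸ s1, --b--▸ s2
  s1 = 0 → ·
  s2 = ((rec X. b.(X + 0)\{b} + a.0) + 0)\{b} → --a--▸ s3
  s3 = 0\{b} → ·
LTS(Q): 2 reachable states
  t0 = rec X. b.(X + 0)\{b} → --b--▸ t1
  t1 = ((rec X. b.(X + 0)\{b}) + 0)\{b} → ·
Partition-refinement fixed point:
  B0 = {s0}
  B1 = {s1, s3, t1}
  B2 = {s2}
  B3 = {t0}
s0 ∈ B0, t0 ∈ B3 → different blocks

P ≁ Q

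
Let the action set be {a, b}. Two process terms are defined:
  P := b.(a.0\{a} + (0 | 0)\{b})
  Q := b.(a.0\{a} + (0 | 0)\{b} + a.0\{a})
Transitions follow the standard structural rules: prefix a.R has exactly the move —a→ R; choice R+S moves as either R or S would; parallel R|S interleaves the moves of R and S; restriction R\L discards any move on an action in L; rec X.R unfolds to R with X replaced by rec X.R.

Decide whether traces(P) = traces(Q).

LTS(P): 3 reachable states
  m0 = b.(a.0\{a} + (0 | 0)\{b}) has moves ··b··> m1
  m1 = a.0\{a} + (0 | 0)\{b} has moves ··a··> m2
  m2 = 0\{a} has moves ∅
LTS(Q): 3 reachable states
  n0 = b.(a.0\{a} + (0 | 0)\{b} + a.0\{a}) has moves ··b··> n1
  n1 = a.0\{a} + (0 | 0)\{b} + a.0\{a} has moves ··a··> n2
  n2 = 0\{a} has moves ∅
Coarsest stable partition (strong bisimilarity classes):
  B0 = {m0, n0}
  B1 = {m1, n1}
  B2 = {m2, n2}
m0 ∈ B0, n0 ∈ B0 → same block
Bisimilar ⇒ trace-equivalent.

YES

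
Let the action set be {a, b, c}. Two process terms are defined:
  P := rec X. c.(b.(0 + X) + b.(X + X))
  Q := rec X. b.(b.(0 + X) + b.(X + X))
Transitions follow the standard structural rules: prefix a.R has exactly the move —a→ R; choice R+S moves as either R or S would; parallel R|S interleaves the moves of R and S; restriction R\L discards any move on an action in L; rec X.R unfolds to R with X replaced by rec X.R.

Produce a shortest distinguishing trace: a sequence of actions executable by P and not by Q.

c

P's transition system — 4 states:
  p0 = rec X. c.(b.(0 + X) + b.(X + X)) has moves =c=> p1
  p1 = b.(0 + (rec X. c.(b.(0 + X) + b.(X + X)))) + b.((rec X. c.(b.(0 + X) + b.(X + X))) + (rec X. c.(b.(0 + X) + b.(X + X)))) has moves =b=> p2, =b=> p3
  p2 = (rec X. c.(b.(0 + X) + b.(X + X))) + (rec X. c.(b.(0 + X) + b.(X + X))) has moves =c=> p1
  p3 = 0 + (rec X. c.(b.(0 + X) + b.(X + X))) has moves =c=> p1
Q's transition system — 4 states:
  q0 = rec X. b.(b.(0 + X) + b.(X + X)) has moves =b=> q1
  q1 = b.(0 + (rec X. b.(b.(0 + X) + b.(X + X)))) + b.((rec X. b.(b.(0 + X) + b.(X + X))) + (rec X. b.(b.(0 + X) + b.(X + X)))) has moves =b=> q2, =b=> q3
  q2 = (rec X. b.(b.(0 + X) + b.(X + X))) + (rec X. b.(b.(0 + X) + b.(X + X))) has moves =b=> q1
  q3 = 0 + (rec X. b.(b.(0 + X) + b.(X + X))) has moves =b=> q1
Run σ = ⟨c⟩ on P: start {p0}
  step 1 (c): {p1}
  ✓ P
Run σ = ⟨c⟩ on Q: start {q0}
  step 1 (c): ∅ (Q stuck)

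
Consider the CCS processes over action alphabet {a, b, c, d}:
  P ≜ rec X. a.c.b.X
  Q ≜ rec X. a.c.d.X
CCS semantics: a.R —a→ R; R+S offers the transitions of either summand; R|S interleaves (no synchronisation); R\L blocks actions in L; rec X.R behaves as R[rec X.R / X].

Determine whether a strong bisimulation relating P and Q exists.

P ≁ Q

P's transition system — 3 states:
  u0 = rec X. a.c.b.X ⊢ —a→ u1
  u1 = c.b.(rec X. a.c.b.X) ⊢ —c→ u2
  u2 = b.(rec X. a.c.b.X) ⊢ —b→ u0
Q's transition system — 3 states:
  v0 = rec X. a.c.d.X ⊢ —a→ v1
  v1 = c.d.(rec X. a.c.d.X) ⊢ —c→ v2
  v2 = d.(rec X. a.c.d.X) ⊢ —d→ v0
Coarsest stable partition (strong bisimilarity classes):
  B0 = {u0}
  B1 = {u1}
  B2 = {u2}
  B3 = {v0}
  B4 = {v1}
  B5 = {v2}
u0 ∈ B0, v0 ∈ B3 → different blocks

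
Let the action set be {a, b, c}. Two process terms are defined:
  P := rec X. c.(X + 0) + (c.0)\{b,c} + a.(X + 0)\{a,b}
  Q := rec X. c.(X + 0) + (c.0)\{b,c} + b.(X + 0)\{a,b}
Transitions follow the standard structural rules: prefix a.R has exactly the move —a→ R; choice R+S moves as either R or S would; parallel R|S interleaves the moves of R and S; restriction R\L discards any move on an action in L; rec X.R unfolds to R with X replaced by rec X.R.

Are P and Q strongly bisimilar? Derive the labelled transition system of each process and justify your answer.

NO

P's transition system — 3 states:
  p0 = rec X. c.(X + 0) + (c.0)\{b,c} + a.(X + 0)\{a,b} has moves --a--▸ p1, --c--▸ p2
  p1 = ((rec X. c.(X + 0) + (c.0)\{b,c} + a.(X + 0)\{a,b}) + 0)\{a,b} has moves --c--▸ p1
  p2 = (rec X. c.(X + 0) + (c.0)\{b,c} + a.(X + 0)\{a,b}) + 0 has moves --a--▸ p1, --c--▸ p2
Q's transition system — 3 states:
  q0 = rec X. c.(X + 0) + (c.0)\{b,c} + b.(X + 0)\{a,b} has moves --b--▸ q1, --c--▸ q2
  q1 = ((rec X. c.(X + 0) + (c.0)\{b,c} + b.(X + 0)\{a,b}) + 0)\{a,b} has moves --c--▸ q1
  q2 = (rec X. c.(X + 0) + (c.0)\{b,c} + b.(X + 0)\{a,b}) + 0 has moves --b--▸ q1, --c--▸ q2
Bisimilarity quotient blocks:
  B0 = {p0, p2}
  B1 = {p1, q1}
  B2 = {q0, q2}
p0 ∈ B0, q0 ∈ B2 → different blocks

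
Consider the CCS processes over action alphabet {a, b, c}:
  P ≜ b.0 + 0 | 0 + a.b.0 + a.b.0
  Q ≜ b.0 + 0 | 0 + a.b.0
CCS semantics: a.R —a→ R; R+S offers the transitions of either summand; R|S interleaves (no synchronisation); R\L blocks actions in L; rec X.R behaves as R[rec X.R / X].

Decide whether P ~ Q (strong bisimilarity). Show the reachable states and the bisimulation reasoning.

Reachable graph of P (3 states):
  m0 = b.0 + 0 | 0 + a.b.0 + a.b.0 has moves --a--▸ m1, --b--▸ m2
  m1 = b.0 has moves --b--▸ m2
  m2 = 0 has moves stopped
Reachable graph of Q (3 states):
  n0 = b.0 + 0 | 0 + a.b.0 has moves --a--▸ n1, --b--▸ n2
  n1 = b.0 has moves --b--▸ n2
  n2 = 0 has moves stopped
Coarsest stable partition (strong bisimilarity classes):
  B0 = {m0, n0}
  B1 = {m1, n1}
  B2 = {m2, n2}
m0 ∈ B0, n0 ∈ B0 → same block

P ~ Q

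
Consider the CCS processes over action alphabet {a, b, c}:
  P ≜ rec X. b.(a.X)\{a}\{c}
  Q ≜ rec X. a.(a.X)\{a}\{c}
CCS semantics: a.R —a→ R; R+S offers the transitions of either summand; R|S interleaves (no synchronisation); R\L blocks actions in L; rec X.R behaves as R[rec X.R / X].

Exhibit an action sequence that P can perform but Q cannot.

P's transition system — 2 states:
  s0 = rec X. b.(a.X)\{a}\{c} → --b--▸ s1
  s1 = (a.(rec X. b.(a.X)\{a}\{c}))\{a}\{c} → stopped
Q's transition system — 2 states:
  t0 = rec X. a.(a.X)\{a}\{c} → --a--▸ t1
  t1 = (a.(rec X. a.(a.X)\{a}\{c}))\{a}\{c} → stopped
Executing b from P (initial set {s0}):
  after b @ step 1: {s1}
  — P admits the full trace.
Executing b from Q (initial set {t0}):
  after b @ step 1: no successor for Q

b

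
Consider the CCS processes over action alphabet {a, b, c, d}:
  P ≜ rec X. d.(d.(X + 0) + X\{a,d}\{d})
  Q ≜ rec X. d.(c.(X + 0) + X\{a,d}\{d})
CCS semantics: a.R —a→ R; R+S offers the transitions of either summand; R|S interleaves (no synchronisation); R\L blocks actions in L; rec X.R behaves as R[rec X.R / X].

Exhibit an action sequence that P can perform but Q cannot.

dd

LTS(P): 3 reachable states
  u0 = rec X. d.(d.(X + 0) + X\{a,d}\{d}) :: -d-> u1
  u1 = d.((rec X. d.(d.(X + 0) + X\{a,d}\{d})) + 0) + (rec X. d.(d.(X + 0) + X\{a,d}\{d}))\{a,d}\{d} :: -d-> u2
  u2 = (rec X. d.(d.(X + 0) + X\{a,d}\{d})) + 0 :: -d-> u1
LTS(Q): 3 reachable states
  v0 = rec X. d.(c.(X + 0) + X\{a,d}\{d}) :: -d-> v1
  v1 = c.((rec X. d.(c.(X + 0) + X\{a,d}\{d})) + 0) + (rec X. d.(c.(X + 0) + X\{a,d}\{d}))\{a,d}\{d} :: -c-> v2
  v2 = (rec X. d.(c.(X + 0) + X\{a,d}\{d})) + 0 :: -d-> v1
Executing dd from P (initial set {u0}):
  after d @ step 1: {u1}
  after d @ step 2: {u2}
  P completes σ.
Executing dd from Q (initial set {v0}):
  after d @ step 1: {v1}
  after d @ step 2: no successor for Q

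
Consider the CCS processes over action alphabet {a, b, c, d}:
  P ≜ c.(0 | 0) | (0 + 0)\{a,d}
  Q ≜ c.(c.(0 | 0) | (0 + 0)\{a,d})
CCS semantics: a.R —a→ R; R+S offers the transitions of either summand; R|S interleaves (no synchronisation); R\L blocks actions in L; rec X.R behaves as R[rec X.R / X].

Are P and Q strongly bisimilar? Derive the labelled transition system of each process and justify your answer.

P's transition system — 2 states:
  p0 = c.(0 | 0) | (0 + 0)\{a,d} | ··c··> p1
  p1 = 0 | 0 | (0 + 0)\{a,d} | deadlocked
Q's transition system — 3 states:
  q0 = c.(c.(0 | 0) | (0 + 0)\{a,d}) | ··c··> q1
  q1 = c.(0 | 0) | (0 + 0)\{a,d} | ··c··> q2
  q2 = 0 | 0 | (0 + 0)\{a,d} | deadlocked
Coarsest stable partition (strong bisimilarity classes):
  B0 = {p0, q1}
  B1 = {p1, q2}
  B2 = {q0}
p0 ∈ B0, q0 ∈ B2 → different blocks

P ≁ Q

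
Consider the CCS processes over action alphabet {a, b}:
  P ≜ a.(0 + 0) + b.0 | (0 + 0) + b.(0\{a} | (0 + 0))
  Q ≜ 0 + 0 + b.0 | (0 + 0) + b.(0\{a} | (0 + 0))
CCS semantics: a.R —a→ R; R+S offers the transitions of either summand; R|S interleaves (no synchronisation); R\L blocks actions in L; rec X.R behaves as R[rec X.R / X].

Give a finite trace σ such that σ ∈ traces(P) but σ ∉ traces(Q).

a

Reachable graph of P (4 states):
  m0 = a.(0 + 0) + b.0 | (0 + 0) + b.(0\{a} | (0 + 0)) ⊢ —a→ m1, —b→ m2, —b→ m3
  m1 = 0 + 0 ⊢ stopped
  m2 = 0 | (0 + 0) ⊢ stopped
  m3 = 0\{a} | (0 + 0) ⊢ stopped
Reachable graph of Q (3 states):
  n0 = 0 + 0 + b.0 | (0 + 0) + b.(0\{a} | (0 + 0)) ⊢ —b→ n1, —b→ n2
  n1 = 0 | (0 + 0) ⊢ stopped
  n2 = 0\{a} | (0 + 0) ⊢ stopped
Trace ⟨a⟩ through P, begin at {m0}:
  [1] a ⇒ {m1}
  P completes σ.
Trace ⟨a⟩ through Q, begin at {n0}:
  [1] a ⇒ no successor for Q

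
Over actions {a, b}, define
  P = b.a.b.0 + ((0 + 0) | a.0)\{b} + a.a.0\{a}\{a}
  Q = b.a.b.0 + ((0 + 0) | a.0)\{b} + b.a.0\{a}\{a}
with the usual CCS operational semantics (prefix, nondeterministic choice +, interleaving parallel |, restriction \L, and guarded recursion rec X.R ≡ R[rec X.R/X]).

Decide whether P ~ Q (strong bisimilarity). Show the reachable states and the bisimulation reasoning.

Reachable graph of P (7 states):
  m0 = b.a.b.0 + ((0 + 0) | a.0)\{b} + a.a.0\{a}\{a} ⊢ --a--▸ m1, --a--▸ m2, --b--▸ m3
  m1 = ((0 + 0) | 0)\{b} ⊢ deadlocked
  m2 = a.0\{a}\{a} ⊢ --a--▸ m4
  m3 = a.b.0 ⊢ --a--▸ m5
  m4 = 0\{a}\{a} ⊢ deadlocked
  m5 = b.0 ⊢ --b--▸ m6
  m6 = 0 ⊢ deadlocked
Reachable graph of Q (7 states):
  n0 = b.a.b.0 + ((0 + 0) | a.0)\{b} + b.a.0\{a}\{a} ⊢ --a--▸ n1, --b--▸ n2, --b--▸ n3
  n1 = ((0 + 0) | 0)\{b} ⊢ deadlocked
  n2 = a.0\{a}\{a} ⊢ --a--▸ n4
  n3 = a.b.0 ⊢ --a--▸ n5
  n4 = 0\{a}\{a} ⊢ deadlocked
  n5 = b.0 ⊢ --b--▸ n6
  n6 = 0 ⊢ deadlocked
Partition-refinement fixed point:
  B0 = {m0}
  B1 = {m2, n2}
  B2 = {m1, m4, m6, n1, n4, n6}
  B3 = {m3, n3}
  B4 = {m5, n5}
  B5 = {n0}
m0 ∈ B0, n0 ∈ B5 → different blocks

NO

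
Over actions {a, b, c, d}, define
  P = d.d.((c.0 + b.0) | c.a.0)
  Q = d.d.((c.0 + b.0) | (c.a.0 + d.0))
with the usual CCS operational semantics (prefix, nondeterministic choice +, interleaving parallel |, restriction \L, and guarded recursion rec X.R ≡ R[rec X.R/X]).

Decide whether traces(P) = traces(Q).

P's transition system — 8 states:
  u0 = d.d.((c.0 + b.0) | c.a.0) → —d→ u1
  u1 = d.((c.0 + b.0) | c.a.0) → —d→ u2
  u2 = (c.0 + b.0) | c.a.0 → —b→ u3, —c→ u3, —c→ u4
  u3 = 0 | c.a.0 → —c→ u5
  u4 = (c.0 + b.0) | a.0 → —a→ u6, —b→ u5, —c→ u5
  u5 = 0 | a.0 → —a→ u7
  u6 = (c.0 + b.0) | 0 → —b→ u7, —c→ u7
  u7 = 0 | 0 → stopped
Q's transition system — 8 states:
  v0 = d.d.((c.0 + b.0) | (c.a.0 + d.0)) → —d→ v1
  v1 = d.((c.0 + b.0) | (c.a.0 + d.0)) → —d→ v2
  v2 = (c.0 + b.0) | (c.a.0 + d.0) → —b→ v3, —c→ v3, —c→ v4, —d→ v5
  v3 = 0 | (c.a.0 + d.0) → —c→ v6, —d→ v7
  v4 = (c.0 + b.0) | a.0 → —a→ v5, —b→ v6, —c→ v6
  v5 = (c.0 + b.0) | 0 → —b→ v7, —c→ v7
  v6 = 0 | a.0 → —a→ v7
  v7 = 0 | 0 → stopped
Trace ⟨ddd⟩ through Q, begin at {v0}:
  [1] d ⇒ {v1}
  [2] d ⇒ {v2}
  [3] d ⇒ {v5}
  ✓ Q
Trace ⟨ddd⟩ through P, begin at {u0}:
  [1] d ⇒ {u1}
  [2] d ⇒ {u2}
  [3] d ⇒ ∅  — P cannot continue

traces(P) ≠ traces(Q) — witness ⟨ddd⟩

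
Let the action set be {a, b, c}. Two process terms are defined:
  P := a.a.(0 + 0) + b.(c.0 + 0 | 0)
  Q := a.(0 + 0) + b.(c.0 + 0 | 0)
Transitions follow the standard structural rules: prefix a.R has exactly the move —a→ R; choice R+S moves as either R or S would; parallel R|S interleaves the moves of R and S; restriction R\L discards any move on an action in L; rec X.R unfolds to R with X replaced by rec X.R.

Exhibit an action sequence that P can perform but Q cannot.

P's transition system — 5 states:
  m0 = a.a.(0 + 0) + b.(c.0 + 0 | 0) has moves ··a··> m1, ··b··> m2
  m1 = a.(0 + 0) has moves ··a··> m3
  m2 = c.0 + 0 | 0 has moves ··c··> m4
  m3 = 0 + 0 has moves ∅
  m4 = 0 has moves ∅
Q's transition system — 4 states:
  n0 = a.(0 + 0) + b.(c.0 + 0 | 0) has moves ··a··> n1, ··b··> n2
  n1 = 0 + 0 has moves ∅
  n2 = c.0 + 0 | 0 has moves ··c··> n3
  n3 = 0 has moves ∅
Trace ⟨aa⟩ through P, begin at {m0}:
  [1] a ⇒ {m1}
  [2] a ⇒ {m3}
  — P admits the full trace.
Trace ⟨aa⟩ through Q, begin at {n0}:
  [1] a ⇒ {n1}
  [2] a ⇒ no successor for Q

aa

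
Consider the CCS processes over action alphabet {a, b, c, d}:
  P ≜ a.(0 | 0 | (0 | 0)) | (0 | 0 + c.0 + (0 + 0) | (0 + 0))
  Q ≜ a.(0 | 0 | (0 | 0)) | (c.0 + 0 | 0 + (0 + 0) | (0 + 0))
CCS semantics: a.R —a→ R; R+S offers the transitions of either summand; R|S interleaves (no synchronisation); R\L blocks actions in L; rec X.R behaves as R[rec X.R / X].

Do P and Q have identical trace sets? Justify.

P's transition system — 4 states:
  u0 = a.(0 | 0 | (0 | 0)) | (0 | 0 + c.0 + (0 + 0) | (0 + 0)) | --a--▸ u1, --c--▸ u2
  u1 = 0 | 0 | (0 | 0) | (0 | 0 + c.0 + (0 + 0) | (0 + 0)) | --c--▸ u3
  u2 = a.(0 | 0 | (0 | 0)) | 0 | --a--▸ u3
  u3 = 0 | 0 | (0 | 0) | 0 | ·
Q's transition system — 4 states:
  v0 = a.(0 | 0 | (0 | 0)) | (c.0 + 0 | 0 + (0 + 0) | (0 + 0)) | --a--▸ v1, --c--▸ v2
  v1 = 0 | 0 | (0 | 0) | (c.0 + 0 | 0 + (0 + 0) | (0 + 0)) | --c--▸ v3
  v2 = a.(0 | 0 | (0 | 0)) | 0 | --a--▸ v3
  v3 = 0 | 0 | (0 | 0) | 0 | ·
Partition-refinement fixed point:
  B0 = {u0, v0}
  B1 = {u1, v1}
  B2 = {u3, v3}
  B3 = {u2, v2}
u0 ∈ B0, v0 ∈ B0 → same block
Bisimilar ⇒ trace-equivalent.

trace-equivalent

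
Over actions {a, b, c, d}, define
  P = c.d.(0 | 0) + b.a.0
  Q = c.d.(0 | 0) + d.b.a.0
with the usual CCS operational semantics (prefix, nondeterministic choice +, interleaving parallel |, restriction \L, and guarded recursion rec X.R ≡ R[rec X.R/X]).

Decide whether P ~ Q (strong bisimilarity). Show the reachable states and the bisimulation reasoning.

P ≁ Q

Reachable graph of P (5 states):
  s0 = c.d.(0 | 0) + b.a.0 | =b=> s1, =c=> s2
  s1 = a.0 | =a=> s3
  s2 = d.(0 | 0) | =d=> s4
  s3 = 0 | stopped
  s4 = 0 | 0 | stopped
Reachable graph of Q (6 states):
  t0 = c.d.(0 | 0) + d.b.a.0 | =c=> t1, =d=> t2
  t1 = d.(0 | 0) | =d=> t3
  t2 = b.a.0 | =b=> t4
  t3 = 0 | 0 | stopped
  t4 = a.0 | =a=> t5
  t5 = 0 | stopped
Coarsest stable partition (strong bisimilarity classes):
  B0 = {s0}
  B1 = {s2, t1}
  B2 = {s3, s4, t3, t5}
  B3 = {s1, t4}
  B4 = {t0}
  B5 = {t2}
s0 ∈ B0, t0 ∈ B4 → different blocks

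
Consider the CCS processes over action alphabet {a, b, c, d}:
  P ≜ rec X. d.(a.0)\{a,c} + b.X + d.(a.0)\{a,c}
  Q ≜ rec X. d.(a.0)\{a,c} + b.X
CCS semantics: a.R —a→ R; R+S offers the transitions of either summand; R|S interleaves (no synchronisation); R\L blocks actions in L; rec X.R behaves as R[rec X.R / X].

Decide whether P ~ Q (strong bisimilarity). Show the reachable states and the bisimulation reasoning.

P's transition system — 2 states:
  u0 = rec X. d.(a.0)\{a,c} + b.X + d.(a.0)\{a,c} ⊢ —b→ u0, —d→ u1
  u1 = (a.0)\{a,c} ⊢ deadlocked
Q's transition system — 2 states:
  v0 = rec X. d.(a.0)\{a,c} + b.X ⊢ —b→ v0, —d→ v1
  v1 = (a.0)\{a,c} ⊢ deadlocked
Bisimilarity quotient blocks:
  B0 = {u0, v0}
  B1 = {u1, v1}
u0 ∈ B0, v0 ∈ B0 → same block

bisimilar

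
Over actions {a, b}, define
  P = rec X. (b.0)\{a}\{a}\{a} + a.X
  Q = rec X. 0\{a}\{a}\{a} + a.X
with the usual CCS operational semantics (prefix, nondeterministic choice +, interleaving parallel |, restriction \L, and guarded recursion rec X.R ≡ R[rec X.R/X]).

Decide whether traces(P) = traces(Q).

Reachable graph of P (2 states):
  p0 = rec X. (b.0)\{a}\{a}\{a} + a.X → -a-> p0, -b-> p1
  p1 = 0\{a}\{a}\{a} → deadlocked
Reachable graph of Q (1 states):
  q0 = rec X. 0\{a}\{a}\{a} + a.X → -a-> q0
Executing b from P (initial set {p0}):
  after b @ step 1: {p1}
  — P admits the full trace.
Executing b from Q (initial set {q0}):
  after b @ step 1: ∅  — Q cannot continue

trace-distinct — witness ⟨b⟩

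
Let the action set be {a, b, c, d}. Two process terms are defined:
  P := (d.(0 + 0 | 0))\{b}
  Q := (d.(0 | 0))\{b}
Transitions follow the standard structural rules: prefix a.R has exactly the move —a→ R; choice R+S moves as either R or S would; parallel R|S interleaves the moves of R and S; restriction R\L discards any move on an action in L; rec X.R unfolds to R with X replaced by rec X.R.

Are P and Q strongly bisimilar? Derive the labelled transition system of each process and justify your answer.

YES

LTS(P): 2 reachable states
  p0 = (d.(0 + 0 | 0))\{b} | --d--▸ p1
  p1 = (0 + 0 | 0)\{b} | stopped
LTS(Q): 2 reachable states
  q0 = (d.(0 | 0))\{b} | --d--▸ q1
  q1 = (0 | 0)\{b} | stopped
Partition-refinement fixed point:
  B0 = {p0, q0}
  B1 = {p1, q1}
p0 ∈ B0, q0 ∈ B0 → same block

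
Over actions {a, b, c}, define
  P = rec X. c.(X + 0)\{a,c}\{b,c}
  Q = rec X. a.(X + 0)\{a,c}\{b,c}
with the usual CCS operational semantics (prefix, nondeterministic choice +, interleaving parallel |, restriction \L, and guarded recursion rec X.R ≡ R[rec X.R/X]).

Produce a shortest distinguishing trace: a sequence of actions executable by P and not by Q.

Reachable graph of P (2 states):
  s0 = rec X. c.(X + 0)\{a,c}\{b,c} :: —c→ s1
  s1 = ((rec X. c.(X + 0)\{a,c}\{b,c}) + 0)\{a,c}\{b,c} :: ∅
Reachable graph of Q (2 states):
  t0 = rec X. a.(X + 0)\{a,c}\{b,c} :: —a→ t1
  t1 = ((rec X. a.(X + 0)\{a,c}\{b,c}) + 0)\{a,c}\{b,c} :: ∅
Executing c from P (initial set {s0}):
  step 1 (c): {s1}
  P completes σ.
Executing c from Q (initial set {t0}):
  step 1 (c): ∅  — Q cannot continue

c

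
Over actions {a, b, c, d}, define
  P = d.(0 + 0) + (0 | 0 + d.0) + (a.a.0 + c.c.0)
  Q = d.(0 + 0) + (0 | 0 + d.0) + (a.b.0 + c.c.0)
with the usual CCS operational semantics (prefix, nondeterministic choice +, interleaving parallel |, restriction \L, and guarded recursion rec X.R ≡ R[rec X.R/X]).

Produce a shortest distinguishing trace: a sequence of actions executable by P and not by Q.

Reachable graph of P (5 states):
  s0 = d.(0 + 0) + (0 | 0 + d.0) + (a.a.0 + c.c.0) → ··a··> s1, ··c··> s2, ··d··> s3, ··d··> s4
  s1 = a.0 → ··a··> s3
  s2 = c.0 → ··c··> s3
  s3 = 0 → ·
  s4 = 0 + 0 → ·
Reachable graph of Q (5 states):
  t0 = d.(0 + 0) + (0 | 0 + d.0) + (a.b.0 + c.c.0) → ··a··> t1, ··c··> t2, ··d··> t3, ··d··> t4
  t1 = b.0 → ··b··> t3
  t2 = c.0 → ··c··> t3
  t3 = 0 → ·
  t4 = 0 + 0 → ·
Run σ = ⟨aa⟩ on P: start {s0}
  step 1 (a): {s1}
  step 2 (a): {s3}
  ✓ P
Run σ = ⟨aa⟩ on Q: start {t0}
  step 1 (a): {t1}
  step 2 (a): ∅  — Q cannot continue

aa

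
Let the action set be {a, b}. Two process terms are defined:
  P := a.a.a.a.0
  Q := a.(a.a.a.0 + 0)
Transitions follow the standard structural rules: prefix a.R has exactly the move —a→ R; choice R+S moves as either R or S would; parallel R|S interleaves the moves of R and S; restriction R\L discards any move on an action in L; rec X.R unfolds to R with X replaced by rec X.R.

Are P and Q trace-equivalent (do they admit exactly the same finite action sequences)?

LTS(P): 5 reachable states
  p0 = a.a.a.a.0 → --a--▸ p1
  p1 = a.a.a.0 → --a--▸ p2
  p2 = a.a.0 → --a--▸ p3
  p3 = a.0 → --a--▸ p4
  p4 = 0 → (no moves)
LTS(Q): 5 reachable states
  q0 = a.(a.a.a.0 + 0) → --a--▸ q1
  q1 = a.a.a.0 + 0 → --a--▸ q2
  q2 = a.a.0 → --a--▸ q3
  q3 = a.0 → --a--▸ q4
  q4 = 0 → (no moves)
Coarsest stable partition (strong bisimilarity classes):
  B0 = {p0, q0}
  B1 = {p1, q1}
  B2 = {p2, q2}
  B3 = {p3, q3}
  B4 = {p4, q4}
p0 ∈ B0, q0 ∈ B0 → same block
Bisimilar ⇒ trace-equivalent.

YES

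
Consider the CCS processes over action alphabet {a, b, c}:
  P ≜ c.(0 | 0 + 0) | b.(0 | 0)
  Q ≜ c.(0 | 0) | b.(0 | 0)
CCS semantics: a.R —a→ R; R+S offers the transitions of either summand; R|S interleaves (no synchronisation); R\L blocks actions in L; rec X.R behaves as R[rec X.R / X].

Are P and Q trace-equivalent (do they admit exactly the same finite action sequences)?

YES

LTS(P): 4 reachable states
  s0 = c.(0 | 0 + 0) | b.(0 | 0) :: --b--▸ s1, --c--▸ s2
  s1 = c.(0 | 0 + 0) | (0 | 0) :: --c--▸ s3
  s2 = (0 | 0 + 0) | b.(0 | 0) :: --b--▸ s3
  s3 = (0 | 0 + 0) | (0 | 0) :: ·
LTS(Q): 4 reachable states
  t0 = c.(0 | 0) | b.(0 | 0) :: --b--▸ t1, --c--▸ t2
  t1 = c.(0 | 0) | (0 | 0) :: --c--▸ t3
  t2 = 0 | 0 | b.(0 | 0) :: --b--▸ t3
  t3 = 0 | 0 | (0 | 0) :: ·
Partition-refinement fixed point:
  B0 = {s0, t0}
  B1 = {s2, t2}
  B2 = {s3, t3}
  B3 = {s1, t1}
s0 ∈ B0, t0 ∈ B0 → same block
Bisimilar ⇒ trace-equivalent.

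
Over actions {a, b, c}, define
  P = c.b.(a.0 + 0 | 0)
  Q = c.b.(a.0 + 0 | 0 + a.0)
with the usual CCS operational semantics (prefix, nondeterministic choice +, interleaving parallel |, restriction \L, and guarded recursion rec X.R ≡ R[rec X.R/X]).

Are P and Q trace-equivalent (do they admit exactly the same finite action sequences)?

P's transition system — 4 states:
  u0 = c.b.(a.0 + 0 | 0) ⊢ —c→ u1
  u1 = b.(a.0 + 0 | 0) ⊢ —b→ u2
  u2 = a.0 + 0 | 0 ⊢ —a→ u3
  u3 = 0 ⊢ deadlocked
Q's transition system — 4 states:
  v0 = c.b.(a.0 + 0 | 0 + a.0) ⊢ —c→ v1
  v1 = b.(a.0 + 0 | 0 + a.0) ⊢ —b→ v2
  v2 = a.0 + 0 | 0 + a.0 ⊢ —a→ v3
  v3 = 0 ⊢ deadlocked
Partition-refinement fixed point:
  B0 = {u0, v0}
  B1 = {u1, v1}
  B2 = {u2, v2}
  B3 = {u3, v3}
u0 ∈ B0, v0 ∈ B0 → same block
Bisimilar ⇒ trace-equivalent.

YES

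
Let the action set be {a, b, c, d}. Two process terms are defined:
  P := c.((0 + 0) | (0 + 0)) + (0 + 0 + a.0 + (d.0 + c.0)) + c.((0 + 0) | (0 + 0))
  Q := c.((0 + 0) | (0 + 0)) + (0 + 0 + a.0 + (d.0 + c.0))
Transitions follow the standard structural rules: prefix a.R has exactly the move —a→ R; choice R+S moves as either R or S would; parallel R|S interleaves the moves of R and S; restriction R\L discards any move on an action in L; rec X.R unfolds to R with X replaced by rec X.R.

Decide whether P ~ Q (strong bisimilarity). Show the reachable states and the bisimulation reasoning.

YES

LTS(P): 3 reachable states
  s0 = c.((0 + 0) | (0 + 0)) + (0 + 0 + a.0 + (d.0 + c.0)) + c.((0 + 0) | (0 + 0)) has moves -a-> s1, -c-> s1, -c-> s2, -d-> s1
  s1 = 0 has moves ·
  s2 = (0 + 0) | (0 + 0) has moves ·
LTS(Q): 3 reachable states
  t0 = c.((0 + 0) | (0 + 0)) + (0 + 0 + a.0 + (d.0 + c.0)) has moves -a-> t1, -c-> t1, -c-> t2, -d-> t1
  t1 = 0 has moves ·
  t2 = (0 + 0) | (0 + 0) has moves ·
Bisimilarity quotient blocks:
  B0 = {s0, t0}
  B1 = {s1, s2, t1, t2}
s0 ∈ B0, t0 ∈ B0 → same block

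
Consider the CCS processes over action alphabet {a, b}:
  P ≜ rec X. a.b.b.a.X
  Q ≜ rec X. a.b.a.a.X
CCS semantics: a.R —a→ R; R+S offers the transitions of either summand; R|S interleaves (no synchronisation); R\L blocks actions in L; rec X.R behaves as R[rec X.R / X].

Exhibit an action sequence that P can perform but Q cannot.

P's transition system — 4 states:
  p0 = rec X. a.b.b.a.X | -a-> p1
  p1 = b.b.a.(rec X. a.b.b.a.X) | -b-> p2
  p2 = b.a.(rec X. a.b.b.a.X) | -b-> p3
  p3 = a.(rec X. a.b.b.a.X) | -a-> p0
Q's transition system — 4 states:
  q0 = rec X. a.b.a.a.X | -a-> q1
  q1 = b.a.a.(rec X. a.b.a.a.X) | -b-> q2
  q2 = a.a.(rec X. a.b.a.a.X) | -a-> q3
  q3 = a.(rec X. a.b.a.a.X) | -a-> q0
Executing abb from P (initial set {p0}):
  after a @ step 1: {p1}
  after b @ step 2: {p2}
  after b @ step 3: {p3}
  ✓ P
Executing abb from Q (initial set {q0}):
  after a @ step 1: {q1}
  after b @ step 2: {q2}
  after b @ step 3: no successor for Q

abb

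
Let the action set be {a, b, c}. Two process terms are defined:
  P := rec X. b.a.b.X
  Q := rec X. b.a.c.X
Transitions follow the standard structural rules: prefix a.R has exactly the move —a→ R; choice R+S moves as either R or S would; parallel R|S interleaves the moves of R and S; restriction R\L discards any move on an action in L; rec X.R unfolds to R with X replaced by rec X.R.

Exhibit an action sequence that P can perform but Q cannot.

Reachable graph of P (3 states):
  u0 = rec X. b.a.b.X → ··b··> u1
  u1 = a.b.(rec X. b.a.b.X) → ··a··> u2
  u2 = b.(rec X. b.a.b.X) → ··b··> u0
Reachable graph of Q (3 states):
  v0 = rec X. b.a.c.X → ··b··> v1
  v1 = a.c.(rec X. b.a.c.X) → ··a··> v2
  v2 = c.(rec X. b.a.c.X) → ··c··> v0
Trace ⟨bab⟩ through P, begin at {u0}:
  [1] b ⇒ {u1}
  [2] a ⇒ {u2}
  [3] b ⇒ {u0}
  — P admits the full trace.
Trace ⟨bab⟩ through Q, begin at {v0}:
  [1] b ⇒ {v1}
  [2] a ⇒ {v2}
  [3] b ⇒ ∅  — Q cannot continue

bab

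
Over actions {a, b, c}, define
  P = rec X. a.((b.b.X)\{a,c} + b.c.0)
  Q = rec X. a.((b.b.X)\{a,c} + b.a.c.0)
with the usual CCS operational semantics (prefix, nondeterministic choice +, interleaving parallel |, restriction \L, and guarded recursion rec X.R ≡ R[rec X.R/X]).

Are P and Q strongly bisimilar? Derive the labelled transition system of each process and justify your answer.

NO

Reachable graph of P (6 states):
  u0 = rec X. a.((b.b.X)\{a,c} + b.c.0) :: ··a··> u1
  u1 = (b.b.(rec X. a.((b.b.X)\{a,c} + b.c.0)))\{a,c} + b.c.0 :: ··b··> u2, ··b··> u3
  u2 = (b.(rec X. a.((b.b.X)\{a,c} + b.c.0)))\{a,c} :: ··b··> u4
  u3 = c.0 :: ··c··> u5
  u4 = (rec X. a.((b.b.X)\{a,c} + b.c.0))\{a,c} :: ·
  u5 = 0 :: ·
Reachable graph of Q (7 states):
  v0 = rec X. a.((b.b.X)\{a,c} + b.a.c.0) :: ··a··> v1
  v1 = (b.b.(rec X. a.((b.b.X)\{a,c} + b.a.c.0)))\{a,c} + b.a.c.0 :: ··b··> v2, ··b··> v3
  v2 = (b.(rec X. a.((b.b.X)\{a,c} + b.a.c.0)))\{a,c} :: ··b··> v4
  v3 = a.c.0 :: ··a··> v5
  v4 = (rec X. a.((b.b.X)\{a,c} + b.a.c.0))\{a,c} :: ·
  v5 = c.0 :: ··c··> v6
  v6 = 0 :: ·
Partition-refinement fixed point:
  B0 = {u0}
  B1 = {u1}
  B2 = {u3, v5}
  B3 = {u4, u5, v4, v6}
  B4 = {u2, v2}
  B5 = {v0}
  B6 = {v1}
  B7 = {v3}
u0 ∈ B0, v0 ∈ B5 → different blocks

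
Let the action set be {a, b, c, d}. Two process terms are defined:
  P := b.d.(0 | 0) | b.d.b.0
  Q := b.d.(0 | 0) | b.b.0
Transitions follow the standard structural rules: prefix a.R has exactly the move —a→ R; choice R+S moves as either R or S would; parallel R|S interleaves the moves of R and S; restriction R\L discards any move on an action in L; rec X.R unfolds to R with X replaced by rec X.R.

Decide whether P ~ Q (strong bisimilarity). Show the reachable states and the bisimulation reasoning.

NO

LTS(P): 12 reachable states
  m0 = b.d.(0 | 0) | b.d.b.0 has moves —b→ m1, —b→ m2
  m1 = b.d.(0 | 0) | d.b.0 has moves —b→ m3, —d→ m4
  m2 = d.(0 | 0) | b.d.b.0 has moves —b→ m3, —d→ m5
  m3 = d.(0 | 0) | d.b.0 has moves —d→ m6, —d→ m7
  m4 = b.d.(0 | 0) | b.0 has moves —b→ m7, —b→ m8
  m5 = 0 | 0 | b.d.b.0 has moves —b→ m6
  m6 = 0 | 0 | d.b.0 has moves —d→ m9
  m7 = d.(0 | 0) | b.0 has moves —b→ m10, —d→ m9
  m8 = b.d.(0 | 0) | 0 has moves —b→ m10
  m9 = 0 | 0 | b.0 has moves —b→ m11
  m10 = d.(0 | 0) | 0 has moves —d→ m11
  m11 = 0 | 0 | 0 has moves ∅
LTS(Q): 9 reachable states
  n0 = b.d.(0 | 0) | b.b.0 has moves —b→ n1, —b→ n2
  n1 = b.d.(0 | 0) | b.0 has moves —b→ n3, —b→ n4
  n2 = d.(0 | 0) | b.b.0 has moves —b→ n4, —d→ n5
  n3 = b.d.(0 | 0) | 0 has moves —b→ n6
  n4 = d.(0 | 0) | b.0 has moves —b→ n6, —d→ n7
  n5 = 0 | 0 | b.b.0 has moves —b→ n7
  n6 = d.(0 | 0) | 0 has moves —d→ n8
  n7 = 0 | 0 | b.0 has moves —b→ n8
  n8 = 0 | 0 | 0 has moves ∅
Partition-refinement fixed point:
  B0 = {m0}
  B1 = {m2}
  B2 = {m5}
  B3 = {m6}
  B4 = {m9, n7}
  B5 = {m11, n8}
  B6 = {m3}
  B7 = {m7, n4}
  B8 = {m10, n6}
  B9 = {m1}
  B10 = {m4, n1}
  B11 = {m8, n3}
  B12 = {n0}
  B13 = {n2}
  B14 = {n5}
m0 ∈ B0, n0 ∈ B12 → different blocks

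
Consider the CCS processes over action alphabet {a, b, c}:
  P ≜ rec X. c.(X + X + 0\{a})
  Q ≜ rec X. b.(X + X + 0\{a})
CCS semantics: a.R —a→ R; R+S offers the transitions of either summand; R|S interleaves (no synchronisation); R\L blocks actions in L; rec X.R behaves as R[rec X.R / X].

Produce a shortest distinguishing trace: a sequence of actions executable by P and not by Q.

c

Reachable graph of P (2 states):
  u0 = rec X. c.(X + X + 0\{a}) ⊢ —c→ u1
  u1 = (rec X. c.(X + X + 0\{a})) + (rec X. c.(X + X + 0\{a})) + 0\{a} ⊢ —c→ u1
Reachable graph of Q (2 states):
  v0 = rec X. b.(X + X + 0\{a}) ⊢ —b→ v1
  v1 = (rec X. b.(X + X + 0\{a})) + (rec X. b.(X + X + 0\{a})) + 0\{a} ⊢ —b→ v1
Run σ = ⟨c⟩ on P: start {u0}
  after c @ step 1: {u1}
  ✓ P
Run σ = ⟨c⟩ on Q: start {v0}
  after c @ step 1: no successor for Q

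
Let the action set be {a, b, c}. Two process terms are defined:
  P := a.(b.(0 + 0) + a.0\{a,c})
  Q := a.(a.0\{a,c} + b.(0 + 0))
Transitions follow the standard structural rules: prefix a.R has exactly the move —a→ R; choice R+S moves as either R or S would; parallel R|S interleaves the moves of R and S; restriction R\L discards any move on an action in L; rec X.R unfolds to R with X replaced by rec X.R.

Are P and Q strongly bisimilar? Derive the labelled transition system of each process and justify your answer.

Reachable graph of P (4 states):
  u0 = a.(b.(0 + 0) + a.0\{a,c}) ⊢ -a-> u1
  u1 = b.(0 + 0) + a.0\{a,c} ⊢ -a-> u2, -b-> u3
  u2 = 0\{a,c} ⊢ ∅
  u3 = 0 + 0 ⊢ ∅
Reachable graph of Q (4 states):
  v0 = a.(a.0\{a,c} + b.(0 + 0)) ⊢ -a-> v1
  v1 = a.0\{a,c} + b.(0 + 0) ⊢ -a-> v2, -b-> v3
  v2 = 0\{a,c} ⊢ ∅
  v3 = 0 + 0 ⊢ ∅
Coarsest stable partition (strong bisimilarity classes):
  B0 = {u0, v0}
  B1 = {u1, v1}
  B2 = {u2, u3, v2, v3}
u0 ∈ B0, v0 ∈ B0 → same block

YES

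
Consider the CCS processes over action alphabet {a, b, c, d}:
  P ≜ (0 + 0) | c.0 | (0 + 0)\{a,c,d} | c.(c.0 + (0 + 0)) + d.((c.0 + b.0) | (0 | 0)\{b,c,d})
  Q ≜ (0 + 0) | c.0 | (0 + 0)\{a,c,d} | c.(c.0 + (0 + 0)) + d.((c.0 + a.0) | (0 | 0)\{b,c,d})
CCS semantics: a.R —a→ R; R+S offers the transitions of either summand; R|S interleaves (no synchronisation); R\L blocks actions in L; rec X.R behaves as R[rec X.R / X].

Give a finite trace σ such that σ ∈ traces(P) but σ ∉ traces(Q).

P's transition system — 8 states:
  p0 = (0 + 0) | c.0 | (0 + 0)\{a,c,d} | c.(c.0 + (0 + 0)) + d.((c.0 + b.0) | (0 | 0)\{b,c,d}) → --c--▸ p1, --c--▸ p2, --d--▸ p3
  p1 = (0 + 0) | 0 | (0 + 0)\{a,c,d} | c.(c.0 + (0 + 0)) → --c--▸ p4
  p2 = (0 + 0) | c.0 | (0 + 0)\{a,c,d} | (c.0 + (0 + 0)) → --c--▸ p4, --c--▸ p5
  p3 = (c.0 + b.0) | (0 | 0)\{b,c,d} → --b--▸ p6, --c--▸ p6
  p4 = (0 + 0) | 0 | (0 + 0)\{a,c,d} | (c.0 + (0 + 0)) → --c--▸ p7
  p5 = (0 + 0) | c.0 | (0 + 0)\{a,c,d} | 0 → --c--▸ p7
  p6 = 0 | (0 | 0)\{b,c,d} → ·
  p7 = (0 + 0) | 0 | (0 + 0)\{a,c,d} | 0 → ·
Q's transition system — 8 states:
  q0 = (0 + 0) | c.0 | (0 + 0)\{a,c,d} | c.(c.0 + (0 + 0)) + d.((c.0 + a.0) | (0 | 0)\{b,c,d}) → --c--▸ q1, --c--▸ q2, --d--▸ q3
  q1 = (0 + 0) | 0 | (0 + 0)\{a,c,d} | c.(c.0 + (0 + 0)) → --c--▸ q4
  q2 = (0 + 0) | c.0 | (0 + 0)\{a,c,d} | (c.0 + (0 + 0)) → --c--▸ q4, --c--▸ q5
  q3 = (c.0 + a.0) | (0 | 0)\{b,c,d} → --a--▸ q6, --c--▸ q6
  q4 = (0 + 0) | 0 | (0 + 0)\{a,c,d} | (c.0 + (0 + 0)) → --c--▸ q7
  q5 = (0 + 0) | c.0 | (0 + 0)\{a,c,d} | 0 → --c--▸ q7
  q6 = 0 | (0 | 0)\{b,c,d} → ·
  q7 = (0 + 0) | 0 | (0 + 0)\{a,c,d} | 0 → ·
Trace ⟨db⟩ through P, begin at {p0}:
  [1] d ⇒ {p3}
  [2] b ⇒ {p6}
  P completes σ.
Trace ⟨db⟩ through Q, begin at {q0}:
  [1] d ⇒ {q3}
  [2] b ⇒ ∅  — Q cannot continue

db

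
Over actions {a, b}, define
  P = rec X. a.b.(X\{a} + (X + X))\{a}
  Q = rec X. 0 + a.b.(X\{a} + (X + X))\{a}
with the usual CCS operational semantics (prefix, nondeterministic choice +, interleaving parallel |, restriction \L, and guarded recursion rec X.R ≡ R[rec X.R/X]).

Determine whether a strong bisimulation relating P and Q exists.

LTS(P): 3 reachable states
  u0 = rec X. a.b.(X\{a} + (X + X))\{a} → —a→ u1
  u1 = b.((rec X. a.b.(X\{a} + (X + X))\{a})\{a} + ((rec X. a.b.(X\{a} + (X + X))\{a}) + (rec X. a.b.(X\{a} + (X + X))\{a})))\{a} → —b→ u2
  u2 = ((rec X. a.b.(X\{a} + (X + X))\{a})\{a} + ((rec X. a.b.(X\{a} + (X + X))\{a}) + (rec X. a.b.(X\{a} + (X + X))\{a})))\{a} → deadlocked
LTS(Q): 3 reachable states
  v0 = rec X. 0 + a.b.(X\{a} + (X + X))\{a} → —a→ v1
  v1 = b.((rec X. 0 + a.b.(X\{a} + (X + X))\{a})\{a} + ((rec X. 0 + a.b.(X\{a} + (X + X))\{a}) + (rec X. 0 + a.b.(X\{a} + (X + X))\{a})))\{a} → —b→ v2
  v2 = ((rec X. 0 + a.b.(X\{a} + (X + X))\{a})\{a} + ((rec X. 0 + a.b.(X\{a} + (X + X))\{a}) + (rec X. 0 + a.b.(X\{a} + (X + X))\{a})))\{a} → deadlocked
Bisimilarity quotient blocks:
  B0 = {u0, v0}
  B1 = {u1, v1}
  B2 = {u2, v2}
u0 ∈ B0, v0 ∈ B0 → same block

P ~ Q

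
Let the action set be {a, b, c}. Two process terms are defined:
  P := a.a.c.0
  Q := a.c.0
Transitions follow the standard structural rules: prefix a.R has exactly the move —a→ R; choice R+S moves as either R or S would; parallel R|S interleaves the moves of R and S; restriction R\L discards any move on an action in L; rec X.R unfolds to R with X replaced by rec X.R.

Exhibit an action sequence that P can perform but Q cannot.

Reachable graph of P (4 states):
  p0 = a.a.c.0 ⊢ ··a··> p1
  p1 = a.c.0 ⊢ ··a··> p2
  p2 = c.0 ⊢ ··c··> p3
  p3 = 0 ⊢ stopped
Reachable graph of Q (3 states):
  q0 = a.c.0 ⊢ ··a··> q1
  q1 = c.0 ⊢ ··c··> q2
  q2 = 0 ⊢ stopped
Executing aa from P (initial set {p0}):
  step 1 (a): {p1}
  step 2 (a): {p2}
  ✓ P
Executing aa from Q (initial set {q0}):
  step 1 (a): {q1}
  step 2 (a): no successor for Q

aa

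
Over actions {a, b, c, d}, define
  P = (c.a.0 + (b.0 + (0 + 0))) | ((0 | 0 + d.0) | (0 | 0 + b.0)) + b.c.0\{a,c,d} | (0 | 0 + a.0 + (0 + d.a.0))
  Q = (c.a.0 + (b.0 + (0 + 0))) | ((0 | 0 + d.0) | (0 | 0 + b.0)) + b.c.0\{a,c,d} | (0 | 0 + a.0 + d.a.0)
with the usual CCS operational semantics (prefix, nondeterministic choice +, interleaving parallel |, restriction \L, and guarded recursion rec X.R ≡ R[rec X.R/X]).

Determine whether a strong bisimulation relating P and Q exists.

Reachable graph of P (20 states):
  p0 = (c.a.0 + (b.0 + (0 + 0))) | ((0 | 0 + d.0) | (0 | 0 + b.0)) + b.c.0\{a,c,d} | (0 | 0 + a.0 + (0 + d.a.0)) has moves ··a··> p1, ··b··> p2, ··b··> p3, ··b··> p4, ··c··> p5, ··d··> p6, ··d··> p7
  p1 = b.c.0\{a,c,d} | 0 has moves ··b··> p8
  p2 = (c.a.0 + (b.0 + (0 + 0))) | ((0 | 0 + d.0) | 0) has moves ··b··> p9, ··c··> p10, ··d··> p11
  p3 = 0 | ((0 | 0 + d.0) | (0 | 0 + b.0)) has moves ··b··> p9, ··d··> p12
  p4 = c.0\{a,c,d} | (0 | 0 + a.0 + (0 + d.a.0)) has moves ··a··> p8, ··c··> p13, ··d··> p14
  p5 = a.0 | ((0 | 0 + d.0) | (0 | 0 + b.0)) has moves ··a··> p3, ··b··> p10, ··d··> p15
  p6 = (c.a.0 + (b.0 + (0 + 0))) | (0 | (0 | 0 + b.0)) has moves ··b··> p11, ··b··> p12, ··c··> p15
  p7 = b.c.0\{a,c,d} | a.0 has moves ··a··> p1, ··b··> p14
  p8 = c.0\{a,c,d} | 0 has moves ··c··> p16
  p9 = 0 | ((0 | 0 + d.0) | 0) has moves ··d··> p17
  p10 = a.0 | ((0 | 0 + d.0) | 0) has moves ··a··> p9, ··d··> p18
  p11 = (c.a.0 + (b.0 + (0 + 0))) | (0 | 0) has moves ··b··> p17, ··c··> p18
  p12 = 0 | (0 | (0 | 0 + b.0)) has moves ··b··> p17
  p13 = 0\{a,c,d} | (0 | 0 + a.0 + (0 + d.a.0)) has moves ··a··> p16, ··d··> p19
  p14 = c.0\{a,c,d} | a.0 has moves ··a··> p8, ··c··> p19
  p15 = a.0 | (0 | (0 | 0 + b.0)) has moves ··a··> p12, ··b··> p18
  p16 = 0\{a,c,d} | 0 has moves ∅
  p17 = 0 | (0 | 0) has moves ∅
  p18 = a.0 | (0 | 0) has moves ··a··> p17
  p19 = 0\{a,c,d} | a.0 has moves ··a··> p16
Reachable graph of Q (20 states):
  q0 = (c.a.0 + (b.0 + (0 + 0))) | ((0 | 0 + d.0) | (0 | 0 + b.0)) + b.c.0\{a,c,d} | (0 | 0 + a.0 + d.a.0) has moves ··a··> q1, ··b··> q2, ··b··> q3, ··b··> q4, ··c··> q5, ··d··> q6, ··d··> q7
  q1 = b.c.0\{a,c,d} | 0 has moves ··b··> q8
  q2 = (c.a.0 + (b.0 + (0 + 0))) | ((0 | 0 + d.0) | 0) has moves ··b··> q9, ··c··> q10, ··d··> q11
  q3 = 0 | ((0 | 0 + d.0) | (0 | 0 + b.0)) has moves ··b··> q9, ··d··> q12
  q4 = c.0\{a,c,d} | (0 | 0 + a.0 + d.a.0) has moves ··a··> q8, ··c··> q13, ··d··> q14
  q5 = a.0 | ((0 | 0 + d.0) | (0 | 0 + b.0)) has moves ··a··> q3, ··b··> q10, ··d··> q15
  q6 = (c.a.0 + (b.0 + (0 + 0))) | (0 | (0 | 0 + b.0)) has moves ··b··> q11, ··b··> q12, ··c··> q15
  q7 = b.c.0\{a,c,d} | a.0 has moves ··a··> q1, ··b··> q14
  q8 = c.0\{a,c,d} | 0 has moves ··c··> q16
  q9 = 0 | ((0 | 0 + d.0) | 0) has moves ··d··> q17
  q10 = a.0 | ((0 | 0 + d.0) | 0) has moves ··a··> q9, ··d··> q18
  q11 = (c.a.0 + (b.0 + (0 + 0))) | (0 | 0) has moves ··b··> q17, ··c··> q18
  q12 = 0 | (0 | (0 | 0 + b.0)) has moves ··b··> q17
  q13 = 0\{a,c,d} | (0 | 0 + a.0 + d.a.0) has moves ··a··> q16, ··d··> q19
  q14 = c.0\{a,c,d} | a.0 has moves ··a··> q8, ··c··> q19
  q15 = a.0 | (0 | (0 | 0 + b.0)) has moves ··a··> q12, ··b··> q18
  q16 = 0\{a,c,d} | 0 has moves ∅
  q17 = 0 | (0 | 0) has moves ∅
  q18 = a.0 | (0 | 0) has moves ··a··> q17
  q19 = 0\{a,c,d} | a.0 has moves ··a··> q16
Coarsest stable partition (strong bisimilarity classes):
  B0 = {p0, q0}
  B1 = {p2, q2}
  B2 = {p11, q11}
  B3 = {p16, p17, q16, q17}
  B4 = {p18, p19, q18, q19}
  B5 = {p10, q10}
  B6 = {p9, q9}
  B7 = {p4, q4}
  B8 = {p14, q14}
  B9 = {p8, q8}
  B10 = {p13, q13}
  B11 = {p3, q3}
  B12 = {p12, q12}
  B13 = {p6, q6}
  B14 = {p15, q15}
  B15 = {p5, q5}
  B16 = {p1, q1}
  B17 = {p7, q7}
p0 ∈ B0, q0 ∈ B0 → same block

YES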